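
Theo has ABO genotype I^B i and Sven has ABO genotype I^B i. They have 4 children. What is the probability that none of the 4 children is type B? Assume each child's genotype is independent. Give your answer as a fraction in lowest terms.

1/256

ABO cross I^B i × I^B i → 1/4 O, 3/4 B.
So P(type B) = 3/4 per child.
P(not type B) = 1/4 for one child; (1/4)^4 = 1/256.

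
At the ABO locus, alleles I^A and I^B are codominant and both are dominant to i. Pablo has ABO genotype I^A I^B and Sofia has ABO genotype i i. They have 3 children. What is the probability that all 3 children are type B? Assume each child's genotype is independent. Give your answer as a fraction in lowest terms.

ABO cross I^A I^B × i i → 1/2 A, 1/2 B.
So P(type B) = 1/2 per child.
All 3 independent: (1/2)^3 = 1/8.

1/8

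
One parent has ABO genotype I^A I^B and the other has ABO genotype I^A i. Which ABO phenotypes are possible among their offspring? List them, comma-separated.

A, B, AB

Gametes from I^A I^B × I^A i give offspring ABO genotypes I^A I^A, I^A I^B, I^A i, I^B i, i.e. phenotypes A, B, AB.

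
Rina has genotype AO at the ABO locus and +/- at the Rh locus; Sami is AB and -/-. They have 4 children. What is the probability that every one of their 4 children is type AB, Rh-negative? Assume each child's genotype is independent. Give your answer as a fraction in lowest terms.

ABO cross AO × AB → 1/2 A, 1/4 B, 1/4 AB.
Rh cross +/- × -/- → 1/2 Rh+, 1/2 Rh-; so P(type AB, Rh-negative) = 1/4 × 1/2 = 1/8 per child.
All 4 independent: (1/8)^4 = 1/4096.

1/4096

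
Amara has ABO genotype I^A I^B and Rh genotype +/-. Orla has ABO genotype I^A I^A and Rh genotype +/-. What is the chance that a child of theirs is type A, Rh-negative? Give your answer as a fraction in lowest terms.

1/8

ABO cross I^A I^B × I^A I^A → offspring phenotypes: 1/2 A, 1/2 AB.
Rh cross +/- × +/- → 3/4 Rh+, 1/4 Rh-.
Independent loci: P(type A, Rh-negative) = 1/2 × 1/4 = 1/8.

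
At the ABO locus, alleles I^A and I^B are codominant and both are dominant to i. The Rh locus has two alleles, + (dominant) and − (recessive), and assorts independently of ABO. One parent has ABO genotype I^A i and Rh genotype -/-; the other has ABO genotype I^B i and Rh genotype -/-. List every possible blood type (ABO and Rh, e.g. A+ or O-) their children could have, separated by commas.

O-, A-, B-, AB-

Gametes from I^A i × I^B i give offspring ABO genotypes I^A I^B, I^A i, I^B i, i i, i.e. phenotypes O, A, B, AB.
Rh cross -/- × -/- → phenotypes Rh-.
Combining independently: O-, A-, B-, AB-.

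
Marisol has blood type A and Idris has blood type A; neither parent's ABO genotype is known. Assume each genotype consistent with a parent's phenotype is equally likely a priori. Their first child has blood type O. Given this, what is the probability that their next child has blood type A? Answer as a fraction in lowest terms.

3/4

Possible genotypes: Marisol ∈ {AA, AO}; Idris ∈ {AA, AO}.
Weight each parental genotype pair by prior × P(type-O child):
  AO × AO: posterior weight 1; P(next child type A) = 3/4.
Weighted sum = 3/4.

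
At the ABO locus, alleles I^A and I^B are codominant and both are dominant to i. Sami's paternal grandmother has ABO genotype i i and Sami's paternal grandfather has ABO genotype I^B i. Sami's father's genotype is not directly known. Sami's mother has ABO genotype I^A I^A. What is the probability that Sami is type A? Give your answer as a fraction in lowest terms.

Sami's father's ABO genotype from i i × I^B i: 1/2 I^B i, 1/2 i i.
Crossing each possibility with the mother I^A I^A and summing P(type A): 1/2·1/2 + 1/2·1 = 3/4.

3/4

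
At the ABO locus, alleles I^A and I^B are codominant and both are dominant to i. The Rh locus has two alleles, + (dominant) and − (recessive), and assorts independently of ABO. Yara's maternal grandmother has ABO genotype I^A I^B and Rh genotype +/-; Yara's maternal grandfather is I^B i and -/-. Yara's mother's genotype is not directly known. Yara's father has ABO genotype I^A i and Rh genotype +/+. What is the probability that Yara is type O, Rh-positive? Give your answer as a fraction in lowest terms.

Yara's mother's ABO genotype from I^A I^B × I^B i: 1/4 I^A I^B, 1/4 I^A i, 1/4 I^B I^B, 1/4 I^B i.
Crossing each possibility with the father I^A i and summing P(type O): 1/4·0 + 1/4·1/4 + 1/4·0 + 1/4·1/4 = 1/8.
Similarly for Rh via the mother's Rh distribution: P(Rh+) = 1.
Independent loci: 1/8 × 1 = 1/8.

1/8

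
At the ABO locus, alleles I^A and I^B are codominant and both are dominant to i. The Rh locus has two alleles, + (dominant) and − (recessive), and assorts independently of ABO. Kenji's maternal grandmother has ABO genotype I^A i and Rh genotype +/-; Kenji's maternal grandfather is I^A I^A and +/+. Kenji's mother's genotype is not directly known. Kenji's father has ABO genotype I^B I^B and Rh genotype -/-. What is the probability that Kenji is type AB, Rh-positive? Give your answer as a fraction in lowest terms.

9/16

Kenji's mother's ABO genotype from I^A i × I^A I^A: 1/2 I^A I^A, 1/2 I^A i.
Crossing each possibility with the father I^B I^B and summing P(type AB): 1/2·1 + 1/2·1/2 = 3/4.
Similarly for Rh via the mother's Rh distribution: P(Rh+) = 3/4.
Independent loci: 3/4 × 3/4 = 9/16.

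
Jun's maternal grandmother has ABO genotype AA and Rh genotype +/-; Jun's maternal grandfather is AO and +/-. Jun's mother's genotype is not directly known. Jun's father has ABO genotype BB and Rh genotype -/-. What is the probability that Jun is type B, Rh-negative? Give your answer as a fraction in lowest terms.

Jun's mother's ABO genotype from AA × AO: 1/2 AA, 1/2 AO.
Crossing each possibility with the father BB and summing P(type B): 1/2·0 + 1/2·1/2 = 1/4.
Similarly for Rh via the mother's Rh distribution: P(Rh-) = 1/2.
Independent loci: 1/4 × 1/2 = 1/8.

1/8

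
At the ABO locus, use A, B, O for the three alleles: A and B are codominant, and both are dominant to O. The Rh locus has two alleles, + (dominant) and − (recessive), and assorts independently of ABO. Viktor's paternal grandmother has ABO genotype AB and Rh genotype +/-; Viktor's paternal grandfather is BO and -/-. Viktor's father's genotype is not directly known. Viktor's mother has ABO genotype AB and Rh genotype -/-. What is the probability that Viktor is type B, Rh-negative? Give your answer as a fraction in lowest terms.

Viktor's father's ABO genotype from AB × BO: 1/4 AB, 1/4 AO, 1/4 BB, 1/4 BO.
Crossing each possibility with the mother AB and summing P(type B): 1/4·1/4 + 1/4·1/4 + 1/4·1/2 + 1/4·1/2 = 3/8.
Similarly for Rh via the father's Rh distribution: P(Rh-) = 3/4.
Independent loci: 3/8 × 3/4 = 9/32.

9/32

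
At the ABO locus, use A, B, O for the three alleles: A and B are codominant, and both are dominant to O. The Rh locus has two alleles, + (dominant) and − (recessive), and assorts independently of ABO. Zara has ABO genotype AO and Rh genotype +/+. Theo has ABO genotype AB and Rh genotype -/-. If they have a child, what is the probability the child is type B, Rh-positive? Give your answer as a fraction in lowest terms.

1/4

ABO cross AO × AB → offspring phenotypes: 1/2 A, 1/4 B, 1/4 AB.
Rh cross +/+ × -/- → 1 Rh+.
Independent loci: P(type B, Rh-positive) = 1/4 × 1 = 1/4.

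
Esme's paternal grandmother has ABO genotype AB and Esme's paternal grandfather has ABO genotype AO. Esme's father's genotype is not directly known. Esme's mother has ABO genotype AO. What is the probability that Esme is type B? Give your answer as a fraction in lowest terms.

1/8

Esme's father's ABO genotype from AB × AO: 1/4 AA, 1/4 AB, 1/4 AO, 1/4 BO.
Crossing each possibility with the mother AO and summing P(type B): 1/4·0 + 1/4·1/4 + 1/4·0 + 1/4·1/4 = 1/8.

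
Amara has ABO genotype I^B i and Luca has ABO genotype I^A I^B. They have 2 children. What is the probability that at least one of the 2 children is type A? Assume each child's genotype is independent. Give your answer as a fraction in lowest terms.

ABO cross I^B i × I^A I^B → 1/4 A, 1/2 B, 1/4 AB.
So P(type A) = 1/4 per child.
P(none) = (3/4)^2 = 9/16; P(at least one) = 1 − 9/16 = 7/16.

7/16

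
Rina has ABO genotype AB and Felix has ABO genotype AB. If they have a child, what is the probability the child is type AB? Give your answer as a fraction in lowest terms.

1/2

ABO cross AB × AB → offspring phenotypes: 1/4 A, 1/4 B, 1/2 AB.
So P(type AB) = 1/2.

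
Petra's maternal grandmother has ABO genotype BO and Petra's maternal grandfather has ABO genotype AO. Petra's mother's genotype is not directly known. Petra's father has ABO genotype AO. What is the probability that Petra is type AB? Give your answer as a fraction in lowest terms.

Petra's mother's ABO genotype from BO × AO: 1/4 AB, 1/4 AO, 1/4 BO, 1/4 OO.
Crossing each possibility with the father AO and summing P(type AB): 1/4·1/4 + 1/4·0 + 1/4·1/4 + 1/4·0 = 1/8.

1/8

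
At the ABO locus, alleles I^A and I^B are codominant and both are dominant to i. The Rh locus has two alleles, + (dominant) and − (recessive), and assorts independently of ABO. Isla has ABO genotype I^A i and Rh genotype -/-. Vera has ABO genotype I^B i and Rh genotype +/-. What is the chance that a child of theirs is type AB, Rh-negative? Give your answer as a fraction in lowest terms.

1/8

ABO cross I^A i × I^B i → offspring phenotypes: 1/4 O, 1/4 A, 1/4 B, 1/4 AB.
Rh cross -/- × +/- → 1/2 Rh+, 1/2 Rh-.
Independent loci: P(type AB, Rh-negative) = 1/4 × 1/2 = 1/8.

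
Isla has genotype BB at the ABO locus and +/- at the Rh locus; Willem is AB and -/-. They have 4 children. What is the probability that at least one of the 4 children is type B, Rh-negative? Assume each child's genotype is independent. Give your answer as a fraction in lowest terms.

ABO cross BB × AB → 1/2 B, 1/2 AB.
Rh cross +/- × -/- → 1/2 Rh+, 1/2 Rh-; so P(type B, Rh-negative) = 1/2 × 1/2 = 1/4 per child.
P(none) = (3/4)^4 = 81/256; P(at least one) = 1 − 81/256 = 175/256.

175/256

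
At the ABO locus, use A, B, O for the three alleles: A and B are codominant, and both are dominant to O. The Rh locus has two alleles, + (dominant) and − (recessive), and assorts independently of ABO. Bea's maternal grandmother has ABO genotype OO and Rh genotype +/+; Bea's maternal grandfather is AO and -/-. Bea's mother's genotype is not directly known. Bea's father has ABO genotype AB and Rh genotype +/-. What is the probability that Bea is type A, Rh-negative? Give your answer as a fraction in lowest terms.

Bea's mother's ABO genotype from OO × AO: 1/2 AO, 1/2 OO.
Crossing each possibility with the father AB and summing P(type A): 1/2·1/2 + 1/2·1/2 = 1/2.
Similarly for Rh via the mother's Rh distribution: P(Rh-) = 1/4.
Independent loci: 1/2 × 1/4 = 1/8.

1/8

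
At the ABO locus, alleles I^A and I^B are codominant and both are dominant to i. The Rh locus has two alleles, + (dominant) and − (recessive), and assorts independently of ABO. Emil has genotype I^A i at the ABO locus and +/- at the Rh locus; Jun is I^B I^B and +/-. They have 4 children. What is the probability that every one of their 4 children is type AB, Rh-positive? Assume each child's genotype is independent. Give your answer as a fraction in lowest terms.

81/4096

ABO cross I^A i × I^B I^B → 1/2 B, 1/2 AB.
Rh cross +/- × +/- → 3/4 Rh+, 1/4 Rh-; so P(type AB, Rh-positive) = 1/2 × 3/4 = 3/8 per child.
All 4 independent: (3/8)^4 = 81/4096.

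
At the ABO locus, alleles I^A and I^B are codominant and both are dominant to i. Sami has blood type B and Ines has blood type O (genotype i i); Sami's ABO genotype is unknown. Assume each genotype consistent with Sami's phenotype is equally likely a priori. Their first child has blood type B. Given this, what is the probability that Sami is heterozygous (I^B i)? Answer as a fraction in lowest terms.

Possible genotypes: Sami ∈ {I^B I^B, I^B i}; Ines ∈ {i i}.
Weight each parental genotype pair by prior × P(type-B child):
  I^B I^B × i i: posterior weight 2/3.
  I^B i × i i: posterior weight 1/3.
Sum the posterior weight over pairs where Sami is I^B i: 1/3.

1/3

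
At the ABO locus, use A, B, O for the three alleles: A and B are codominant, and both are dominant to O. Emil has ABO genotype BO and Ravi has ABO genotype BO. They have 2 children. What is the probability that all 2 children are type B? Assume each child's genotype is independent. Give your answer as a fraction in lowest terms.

ABO cross BO × BO → 1/4 O, 3/4 B.
So P(type B) = 3/4 per child.
All 2 independent: (3/4)^2 = 9/16.

9/16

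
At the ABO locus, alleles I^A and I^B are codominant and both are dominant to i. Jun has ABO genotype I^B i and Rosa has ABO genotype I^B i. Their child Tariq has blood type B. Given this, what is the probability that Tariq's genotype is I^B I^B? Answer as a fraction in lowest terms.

1/3

Cross I^B i × I^B i → 1/4 I^B I^B, 1/2 I^B i, 1/4 i i.
Type-B genotypes among offspring: I^B I^B (1/4), I^B i (1/2); total 3/4.
P(I^B I^B | type B) = (1/4) / (3/4) = 1/3.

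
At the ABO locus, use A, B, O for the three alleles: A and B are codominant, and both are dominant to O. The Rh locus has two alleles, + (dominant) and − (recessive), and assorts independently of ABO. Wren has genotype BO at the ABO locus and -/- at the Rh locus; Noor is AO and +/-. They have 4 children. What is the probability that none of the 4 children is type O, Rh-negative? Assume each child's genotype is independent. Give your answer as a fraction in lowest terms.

2401/4096

ABO cross BO × AO → 1/4 O, 1/4 A, 1/4 B, 1/4 AB.
Rh cross -/- × +/- → 1/2 Rh+, 1/2 Rh-; so P(type O, Rh-negative) = 1/4 × 1/2 = 1/8 per child.
P(not type O, Rh-negative) = 7/8 for one child; (7/8)^4 = 2401/4096.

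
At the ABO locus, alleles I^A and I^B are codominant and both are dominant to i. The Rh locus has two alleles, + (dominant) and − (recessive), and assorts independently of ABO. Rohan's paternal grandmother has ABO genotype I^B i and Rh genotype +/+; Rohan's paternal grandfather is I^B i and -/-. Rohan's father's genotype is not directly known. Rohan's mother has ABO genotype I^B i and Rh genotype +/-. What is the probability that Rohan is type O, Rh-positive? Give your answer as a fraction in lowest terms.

Rohan's father's ABO genotype from I^B i × I^B i: 1/4 I^B I^B, 1/2 I^B i, 1/4 i i.
Crossing each possibility with the mother I^B i and summing P(type O): 1/4·0 + 1/2·1/4 + 1/4·1/2 = 1/4.
Similarly for Rh via the father's Rh distribution: P(Rh+) = 3/4.
Independent loci: 1/4 × 3/4 = 3/16.

3/16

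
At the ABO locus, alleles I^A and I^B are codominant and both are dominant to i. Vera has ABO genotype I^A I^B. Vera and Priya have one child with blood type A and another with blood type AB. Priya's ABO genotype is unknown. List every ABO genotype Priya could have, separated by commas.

For each candidate genotype of Priya, check whether crossing it with I^A I^B can produce every observed child phenotype.
  I^A I^A → possible child types {A, AB} ✓
  I^A I^B → possible child types {A, B, AB} ✓
  I^A i → possible child types {A, B, AB} ✓
  I^B I^B → possible child types {B, AB} ✗
  I^B i → possible child types {A, B, AB} ✓
  i i → possible child types {A, B} ✗

I^A I^A, I^A I^B, I^A i, I^B i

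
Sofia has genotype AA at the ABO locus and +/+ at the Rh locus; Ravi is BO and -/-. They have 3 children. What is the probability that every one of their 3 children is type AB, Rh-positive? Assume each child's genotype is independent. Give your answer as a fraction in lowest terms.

ABO cross AA × BO → 1/2 A, 1/2 AB.
Rh cross +/+ × -/- → 1 Rh+; so P(type AB, Rh-positive) = 1/2 × 1 = 1/2 per child.
All 3 independent: (1/2)^3 = 1/8.

1/8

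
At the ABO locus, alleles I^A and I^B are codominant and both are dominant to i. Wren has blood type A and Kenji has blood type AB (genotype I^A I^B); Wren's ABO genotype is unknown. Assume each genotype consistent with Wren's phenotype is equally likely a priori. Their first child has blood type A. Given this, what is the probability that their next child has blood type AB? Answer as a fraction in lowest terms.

3/8

Possible genotypes: Wren ∈ {I^A I^A, I^A i}; Kenji ∈ {I^A I^B}.
Weight each parental genotype pair by prior × P(type-A child):
  I^A I^A × I^A I^B: posterior weight 1/2; P(next child type AB) = 1/2.
  I^A i × I^A I^B: posterior weight 1/2; P(next child type AB) = 1/4.
Weighted sum = 3/8.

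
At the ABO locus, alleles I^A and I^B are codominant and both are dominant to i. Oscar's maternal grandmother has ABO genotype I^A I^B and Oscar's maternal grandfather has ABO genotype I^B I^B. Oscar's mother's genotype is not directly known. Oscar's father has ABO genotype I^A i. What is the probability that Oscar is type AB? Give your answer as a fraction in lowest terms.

3/8

Oscar's mother's ABO genotype from I^A I^B × I^B I^B: 1/2 I^A I^B, 1/2 I^B I^B.
Crossing each possibility with the father I^A i and summing P(type AB): 1/2·1/4 + 1/2·1/2 = 3/8.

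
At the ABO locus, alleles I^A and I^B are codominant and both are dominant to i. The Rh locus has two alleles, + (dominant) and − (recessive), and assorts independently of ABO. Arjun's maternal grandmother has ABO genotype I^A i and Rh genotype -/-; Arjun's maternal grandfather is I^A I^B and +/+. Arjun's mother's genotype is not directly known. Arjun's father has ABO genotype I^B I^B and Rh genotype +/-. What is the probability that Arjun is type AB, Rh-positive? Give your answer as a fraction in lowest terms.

3/8

Arjun's mother's ABO genotype from I^A i × I^A I^B: 1/4 I^A I^A, 1/4 I^A I^B, 1/4 I^A i, 1/4 I^B i.
Crossing each possibility with the father I^B I^B and summing P(type AB): 1/4·1 + 1/4·1/2 + 1/4·1/2 + 1/4·0 = 1/2.
Similarly for Rh via the mother's Rh distribution: P(Rh+) = 3/4.
Independent loci: 1/2 × 3/4 = 3/8.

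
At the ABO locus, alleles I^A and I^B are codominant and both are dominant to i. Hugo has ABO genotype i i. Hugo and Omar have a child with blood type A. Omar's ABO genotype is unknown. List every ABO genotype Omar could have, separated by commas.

For each candidate genotype of Omar, check whether crossing it with i i can produce every observed child phenotype.
  I^A I^A → possible child types {A} ✓
  I^A I^B → possible child types {A, B} ✓
  I^A i → possible child types {O, A} ✓
  I^B I^B → possible child types {B} ✗
  I^B i → possible child types {O, B} ✗
  i i → possible child types {O} ✗

I^A I^A, I^A I^B, I^A i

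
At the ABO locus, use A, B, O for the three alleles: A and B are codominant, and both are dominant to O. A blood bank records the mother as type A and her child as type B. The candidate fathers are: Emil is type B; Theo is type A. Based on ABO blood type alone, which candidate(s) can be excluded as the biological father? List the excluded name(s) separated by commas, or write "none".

Theo

A candidate is excluded only if no genotype consistent with his phenotype could produce a type B child with a type A mother.
Theo (type A): no genotype consistent with that phenotype can produce a type-B child with a type-A mother.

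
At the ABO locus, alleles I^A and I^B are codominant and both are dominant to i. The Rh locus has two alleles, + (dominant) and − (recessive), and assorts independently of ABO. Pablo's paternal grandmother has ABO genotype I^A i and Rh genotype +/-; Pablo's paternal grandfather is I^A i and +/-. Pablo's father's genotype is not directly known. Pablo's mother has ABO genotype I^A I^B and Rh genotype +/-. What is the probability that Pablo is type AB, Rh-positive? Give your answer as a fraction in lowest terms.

3/16

Pablo's father's ABO genotype from I^A i × I^A i: 1/4 I^A I^A, 1/2 I^A i, 1/4 i i.
Crossing each possibility with the mother I^A I^B and summing P(type AB): 1/4·1/2 + 1/2·1/4 + 1/4·0 = 1/4.
Similarly for Rh via the father's Rh distribution: P(Rh+) = 3/4.
Independent loci: 1/4 × 3/4 = 3/16.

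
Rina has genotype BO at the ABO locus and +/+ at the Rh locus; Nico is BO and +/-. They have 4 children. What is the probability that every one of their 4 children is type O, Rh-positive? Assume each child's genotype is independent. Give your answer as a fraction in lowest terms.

1/256

ABO cross BO × BO → 1/4 O, 3/4 B.
Rh cross +/+ × +/- → 1 Rh+; so P(type O, Rh-positive) = 1/4 × 1 = 1/4 per child.
All 4 independent: (1/4)^4 = 1/256.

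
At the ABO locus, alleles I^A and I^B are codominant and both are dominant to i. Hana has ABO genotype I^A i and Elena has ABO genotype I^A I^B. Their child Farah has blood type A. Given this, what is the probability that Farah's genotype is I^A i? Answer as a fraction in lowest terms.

Cross I^A i × I^A I^B → 1/4 I^A I^A, 1/4 I^A I^B, 1/4 I^A i, 1/4 I^B i.
Type-A genotypes among offspring: I^A I^A (1/4), I^A i (1/4); total 1/2.
P(I^A i | type A) = (1/4) / (1/2) = 1/2.

1/2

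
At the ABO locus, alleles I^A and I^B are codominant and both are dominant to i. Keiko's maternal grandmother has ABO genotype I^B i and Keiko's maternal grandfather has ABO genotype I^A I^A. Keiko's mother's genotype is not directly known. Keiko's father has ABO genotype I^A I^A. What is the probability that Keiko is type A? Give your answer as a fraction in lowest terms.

3/4

Keiko's mother's ABO genotype from I^B i × I^A I^A: 1/2 I^A I^B, 1/2 I^A i.
Crossing each possibility with the father I^A I^A and summing P(type A): 1/2·1/2 + 1/2·1 = 3/4.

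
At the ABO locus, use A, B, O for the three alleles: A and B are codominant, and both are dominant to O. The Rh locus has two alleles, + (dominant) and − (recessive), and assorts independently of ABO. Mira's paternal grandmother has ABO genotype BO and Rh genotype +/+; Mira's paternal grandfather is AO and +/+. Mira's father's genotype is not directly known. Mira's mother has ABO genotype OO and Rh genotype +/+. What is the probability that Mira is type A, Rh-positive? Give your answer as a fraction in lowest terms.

1/4

Mira's father's ABO genotype from BO × AO: 1/4 AB, 1/4 AO, 1/4 BO, 1/4 OO.
Crossing each possibility with the mother OO and summing P(type A): 1/4·1/2 + 1/4·1/2 + 1/4·0 + 1/4·0 = 1/4.
Similarly for Rh via the father's Rh distribution: P(Rh+) = 1.
Independent loci: 1/4 × 1 = 1/4.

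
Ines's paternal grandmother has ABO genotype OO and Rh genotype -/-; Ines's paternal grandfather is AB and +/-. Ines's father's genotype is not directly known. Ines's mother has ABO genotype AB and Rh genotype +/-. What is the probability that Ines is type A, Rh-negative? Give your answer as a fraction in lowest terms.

9/64

Ines's father's ABO genotype from OO × AB: 1/2 AO, 1/2 BO.
Crossing each possibility with the mother AB and summing P(type A): 1/2·1/2 + 1/2·1/4 = 3/8.
Similarly for Rh via the father's Rh distribution: P(Rh-) = 3/8.
Independent loci: 3/8 × 3/8 = 9/64.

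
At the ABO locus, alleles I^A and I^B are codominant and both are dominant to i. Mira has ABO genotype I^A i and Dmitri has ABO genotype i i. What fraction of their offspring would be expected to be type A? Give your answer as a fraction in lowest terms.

ABO cross I^A i × i i → offspring phenotypes: 1/2 O, 1/2 A.
So P(type A) = 1/2.

1/2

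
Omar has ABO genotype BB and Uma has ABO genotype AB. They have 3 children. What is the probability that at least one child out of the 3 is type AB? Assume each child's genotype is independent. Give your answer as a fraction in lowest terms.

7/8

ABO cross BB × AB → 1/2 B, 1/2 AB.
So P(type AB) = 1/2 per child.
P(none) = (1/2)^3 = 1/8; P(at least one) = 1 − 1/8 = 7/8.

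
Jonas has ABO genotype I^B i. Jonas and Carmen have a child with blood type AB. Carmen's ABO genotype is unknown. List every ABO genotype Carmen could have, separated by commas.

I^A I^A, I^A I^B, I^A i

For each candidate genotype of Carmen, check whether crossing it with I^B i can produce every observed child phenotype.
  I^A I^A → possible child types {A, AB} ✓
  I^A I^B → possible child types {A, B, AB} ✓
  I^A i → possible child types {O, A, B, AB} ✓
  I^B I^B → possible child types {B} ✗
  I^B i → possible child types {O, B} ✗
  i i → possible child types {O, B} ✗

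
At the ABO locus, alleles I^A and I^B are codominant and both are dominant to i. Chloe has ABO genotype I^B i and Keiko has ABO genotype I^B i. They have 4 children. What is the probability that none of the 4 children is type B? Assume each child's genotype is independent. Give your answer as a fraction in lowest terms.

ABO cross I^B i × I^B i → 1/4 O, 3/4 B.
So P(type B) = 3/4 per child.
P(not type B) = 1/4 for one child; (1/4)^4 = 1/256.

1/256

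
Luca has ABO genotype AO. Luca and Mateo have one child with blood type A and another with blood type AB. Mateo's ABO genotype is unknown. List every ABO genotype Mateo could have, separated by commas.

For each candidate genotype of Mateo, check whether crossing it with AO can produce every observed child phenotype.
  AA → possible child types {A} ✗
  AB → possible child types {A, B, AB} ✓
  AO → possible child types {O, A} ✗
  BB → possible child types {B, AB} ✗
  BO → possible child types {O, A, B, AB} ✓
  OO → possible child types {O, A} ✗

AB, BO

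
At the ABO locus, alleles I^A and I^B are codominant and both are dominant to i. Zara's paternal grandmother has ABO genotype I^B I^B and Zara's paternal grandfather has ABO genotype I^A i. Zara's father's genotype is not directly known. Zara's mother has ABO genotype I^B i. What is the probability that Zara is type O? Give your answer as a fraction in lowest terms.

Zara's father's ABO genotype from I^B I^B × I^A i: 1/2 I^A I^B, 1/2 I^B i.
Crossing each possibility with the mother I^B i and summing P(type O): 1/2·0 + 1/2·1/4 = 1/8.

1/8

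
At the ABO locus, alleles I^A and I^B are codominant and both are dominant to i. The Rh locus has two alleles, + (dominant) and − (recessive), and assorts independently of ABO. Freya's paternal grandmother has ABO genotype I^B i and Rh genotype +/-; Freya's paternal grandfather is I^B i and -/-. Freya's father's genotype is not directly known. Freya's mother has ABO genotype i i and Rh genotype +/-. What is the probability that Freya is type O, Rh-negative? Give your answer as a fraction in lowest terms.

Freya's father's ABO genotype from I^B i × I^B i: 1/4 I^B I^B, 1/2 I^B i, 1/4 i i.
Crossing each possibility with the mother i i and summing P(type O): 1/4·0 + 1/2·1/2 + 1/4·1 = 1/2.
Similarly for Rh via the father's Rh distribution: P(Rh-) = 3/8.
Independent loci: 1/2 × 3/8 = 3/16.

3/16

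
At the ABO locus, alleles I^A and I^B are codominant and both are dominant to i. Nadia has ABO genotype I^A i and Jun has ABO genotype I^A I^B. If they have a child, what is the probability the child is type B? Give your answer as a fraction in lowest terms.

ABO cross I^A i × I^A I^B → offspring phenotypes: 1/2 A, 1/4 B, 1/4 AB.
So P(type B) = 1/4.

1/4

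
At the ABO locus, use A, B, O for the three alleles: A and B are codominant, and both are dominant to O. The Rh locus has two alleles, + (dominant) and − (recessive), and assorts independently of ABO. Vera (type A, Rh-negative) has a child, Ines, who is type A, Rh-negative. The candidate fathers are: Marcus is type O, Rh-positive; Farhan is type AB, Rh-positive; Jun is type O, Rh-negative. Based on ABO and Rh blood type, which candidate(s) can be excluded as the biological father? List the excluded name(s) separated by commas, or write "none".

A candidate is excluded only if no genotype consistent with his phenotype could produce a type A, Rh-negative child with a type A, Rh-negative mother.
Every candidate has at least one consistent genotype combination, so none can be excluded.

none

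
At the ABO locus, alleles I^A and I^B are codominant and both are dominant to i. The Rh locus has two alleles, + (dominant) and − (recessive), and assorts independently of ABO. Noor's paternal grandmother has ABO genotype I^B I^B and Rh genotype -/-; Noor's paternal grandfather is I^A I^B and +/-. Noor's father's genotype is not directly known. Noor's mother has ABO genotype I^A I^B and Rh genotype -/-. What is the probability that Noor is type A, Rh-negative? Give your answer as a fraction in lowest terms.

Noor's father's ABO genotype from I^B I^B × I^A I^B: 1/2 I^A I^B, 1/2 I^B I^B.
Crossing each possibility with the mother I^A I^B and summing P(type A): 1/2·1/4 + 1/2·0 = 1/8.
Similarly for Rh via the father's Rh distribution: P(Rh-) = 3/4.
Independent loci: 1/8 × 3/4 = 3/32.

3/32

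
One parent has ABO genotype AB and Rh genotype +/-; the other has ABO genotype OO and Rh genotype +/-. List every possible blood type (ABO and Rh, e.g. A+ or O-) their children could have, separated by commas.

Gametes from AB × OO give offspring ABO genotypes AO, BO, i.e. phenotypes A, B.
Rh cross +/- × +/- → phenotypes Rh+, Rh-.
Combining independently: A+, A-, B+, B-.

A+, A-, B+, B-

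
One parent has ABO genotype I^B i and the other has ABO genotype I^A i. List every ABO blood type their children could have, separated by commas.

O, A, B, AB

Gametes from I^B i × I^A i give offspring ABO genotypes I^A I^B, I^A i, I^B i, i i, i.e. phenotypes O, A, B, AB.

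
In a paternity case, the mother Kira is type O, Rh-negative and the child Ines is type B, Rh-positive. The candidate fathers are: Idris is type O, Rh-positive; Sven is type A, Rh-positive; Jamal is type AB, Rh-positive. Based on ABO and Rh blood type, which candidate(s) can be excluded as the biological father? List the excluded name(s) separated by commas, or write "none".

A candidate is excluded only if no genotype consistent with his phenotype could produce a type B, Rh-positive child with a type O, Rh-negative mother.
Idris (type O, Rh+): no genotype consistent with that phenotype can produce a type-B Rh+ child with a type-O mother.
Sven (type A, Rh+): no genotype consistent with that phenotype can produce a type-B Rh+ child with a type-O mother.

Idris, Sven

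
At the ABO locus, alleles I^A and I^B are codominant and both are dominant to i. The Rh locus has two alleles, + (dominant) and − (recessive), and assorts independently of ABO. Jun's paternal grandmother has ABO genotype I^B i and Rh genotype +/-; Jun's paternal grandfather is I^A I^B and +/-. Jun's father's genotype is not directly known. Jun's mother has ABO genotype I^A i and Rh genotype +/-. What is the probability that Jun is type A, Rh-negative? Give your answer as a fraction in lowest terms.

Jun's father's ABO genotype from I^B i × I^A I^B: 1/4 I^A I^B, 1/4 I^A i, 1/4 I^B I^B, 1/4 I^B i.
Crossing each possibility with the mother I^A i and summing P(type A): 1/4·1/2 + 1/4·3/4 + 1/4·0 + 1/4·1/4 = 3/8.
Similarly for Rh via the father's Rh distribution: P(Rh-) = 1/4.
Independent loci: 3/8 × 1/4 = 3/32.

3/32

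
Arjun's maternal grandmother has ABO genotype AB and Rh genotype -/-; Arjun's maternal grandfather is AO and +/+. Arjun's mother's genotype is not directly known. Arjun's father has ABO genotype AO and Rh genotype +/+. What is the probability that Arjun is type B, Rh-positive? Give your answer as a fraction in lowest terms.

Arjun's mother's ABO genotype from AB × AO: 1/4 AA, 1/4 AB, 1/4 AO, 1/4 BO.
Crossing each possibility with the father AO and summing P(type B): 1/4·0 + 1/4·1/4 + 1/4·0 + 1/4·1/4 = 1/8.
Similarly for Rh via the mother's Rh distribution: P(Rh+) = 1.
Independent loci: 1/8 × 1 = 1/8.

1/8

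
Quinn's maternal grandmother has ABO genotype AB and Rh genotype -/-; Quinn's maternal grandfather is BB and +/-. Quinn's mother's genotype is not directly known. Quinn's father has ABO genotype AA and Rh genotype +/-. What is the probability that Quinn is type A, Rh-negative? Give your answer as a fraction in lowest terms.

Quinn's mother's ABO genotype from AB × BB: 1/2 AB, 1/2 BB.
Crossing each possibility with the father AA and summing P(type A): 1/2·1/2 + 1/2·0 = 1/4.
Similarly for Rh via the mother's Rh distribution: P(Rh-) = 3/8.
Independent loci: 1/4 × 3/8 = 3/32.

3/32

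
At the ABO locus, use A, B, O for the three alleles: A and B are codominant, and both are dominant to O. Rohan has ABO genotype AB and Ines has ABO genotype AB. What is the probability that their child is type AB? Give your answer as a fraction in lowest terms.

ABO cross AB × AB → offspring phenotypes: 1/4 A, 1/4 B, 1/2 AB.
So P(type AB) = 1/2.

1/2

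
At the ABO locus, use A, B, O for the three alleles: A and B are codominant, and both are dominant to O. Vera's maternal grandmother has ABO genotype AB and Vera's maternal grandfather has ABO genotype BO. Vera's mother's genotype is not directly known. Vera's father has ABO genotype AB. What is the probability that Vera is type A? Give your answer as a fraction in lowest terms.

1/4

Vera's mother's ABO genotype from AB × BO: 1/4 AB, 1/4 AO, 1/4 BB, 1/4 BO.
Crossing each possibility with the father AB and summing P(type A): 1/4·1/4 + 1/4·1/2 + 1/4·0 + 1/4·1/4 = 1/4.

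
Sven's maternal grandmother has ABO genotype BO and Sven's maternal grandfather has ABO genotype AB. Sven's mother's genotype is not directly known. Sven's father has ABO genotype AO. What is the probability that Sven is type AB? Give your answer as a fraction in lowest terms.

1/4

Sven's mother's ABO genotype from BO × AB: 1/4 AB, 1/4 AO, 1/4 BB, 1/4 BO.
Crossing each possibility with the father AO and summing P(type AB): 1/4·1/4 + 1/4·0 + 1/4·1/2 + 1/4·1/4 = 1/4.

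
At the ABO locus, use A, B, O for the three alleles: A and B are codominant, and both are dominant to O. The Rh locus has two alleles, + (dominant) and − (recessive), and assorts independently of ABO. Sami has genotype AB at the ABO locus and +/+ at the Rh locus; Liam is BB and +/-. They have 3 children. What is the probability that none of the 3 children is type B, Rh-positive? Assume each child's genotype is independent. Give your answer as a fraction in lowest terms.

ABO cross AB × BB → 1/2 B, 1/2 AB.
Rh cross +/+ × +/- → 1 Rh+; so P(type B, Rh-positive) = 1/2 × 1 = 1/2 per child.
P(not type B, Rh-positive) = 1/2 for one child; (1/2)^3 = 1/8.

1/8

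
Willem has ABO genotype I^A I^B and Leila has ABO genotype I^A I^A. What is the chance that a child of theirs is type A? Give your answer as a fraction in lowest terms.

ABO cross I^A I^B × I^A I^A → offspring phenotypes: 1/2 A, 1/2 AB.
So P(type A) = 1/2.

1/2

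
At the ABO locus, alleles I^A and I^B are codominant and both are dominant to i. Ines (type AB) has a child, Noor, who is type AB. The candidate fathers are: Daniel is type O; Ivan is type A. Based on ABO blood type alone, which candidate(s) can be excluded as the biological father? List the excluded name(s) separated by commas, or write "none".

A candidate is excluded only if no genotype consistent with his phenotype could produce a type AB child with a type AB mother.
Daniel (type O): no genotype consistent with that phenotype can produce a type-AB child with a type-AB mother.

Daniel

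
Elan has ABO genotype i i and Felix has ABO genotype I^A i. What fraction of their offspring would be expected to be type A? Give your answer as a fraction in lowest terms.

1/2

ABO cross i i × I^A i → offspring phenotypes: 1/2 O, 1/2 A.
So P(type A) = 1/2.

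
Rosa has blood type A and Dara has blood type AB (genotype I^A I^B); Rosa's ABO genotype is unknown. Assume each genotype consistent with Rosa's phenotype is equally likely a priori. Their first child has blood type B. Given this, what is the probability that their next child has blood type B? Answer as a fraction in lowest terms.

Possible genotypes: Rosa ∈ {I^A I^A, I^A i}; Dara ∈ {I^A I^B}.
Weight each parental genotype pair by prior × P(type-B child):
  I^A i × I^A I^B: posterior weight 1; P(next child type B) = 1/4.
Weighted sum = 1/4.

1/4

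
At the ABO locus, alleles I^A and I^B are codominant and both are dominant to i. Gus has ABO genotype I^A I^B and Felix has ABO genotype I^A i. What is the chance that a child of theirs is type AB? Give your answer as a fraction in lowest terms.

1/4

ABO cross I^A I^B × I^A i → offspring phenotypes: 1/2 A, 1/4 B, 1/4 AB.
So P(type AB) = 1/4.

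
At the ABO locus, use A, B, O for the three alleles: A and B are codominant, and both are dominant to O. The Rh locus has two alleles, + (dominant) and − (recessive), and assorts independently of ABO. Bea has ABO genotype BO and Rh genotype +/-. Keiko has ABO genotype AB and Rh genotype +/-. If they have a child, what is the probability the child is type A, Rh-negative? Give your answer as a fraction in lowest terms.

1/16

ABO cross BO × AB → offspring phenotypes: 1/4 A, 1/2 B, 1/4 AB.
Rh cross +/- × +/- → 3/4 Rh+, 1/4 Rh-.
Independent loci: P(type A, Rh-negative) = 1/4 × 1/4 = 1/16.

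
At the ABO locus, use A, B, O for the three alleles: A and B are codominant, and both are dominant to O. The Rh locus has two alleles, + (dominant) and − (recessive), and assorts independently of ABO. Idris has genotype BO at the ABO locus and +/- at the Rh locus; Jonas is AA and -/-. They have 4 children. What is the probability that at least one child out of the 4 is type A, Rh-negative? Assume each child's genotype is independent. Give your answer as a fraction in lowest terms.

ABO cross BO × AA → 1/2 A, 1/2 AB.
Rh cross +/- × -/- → 1/2 Rh+, 1/2 Rh-; so P(type A, Rh-negative) = 1/2 × 1/2 = 1/4 per child.
P(none) = (3/4)^4 = 81/256; P(at least one) = 1 − 81/256 = 175/256.

175/256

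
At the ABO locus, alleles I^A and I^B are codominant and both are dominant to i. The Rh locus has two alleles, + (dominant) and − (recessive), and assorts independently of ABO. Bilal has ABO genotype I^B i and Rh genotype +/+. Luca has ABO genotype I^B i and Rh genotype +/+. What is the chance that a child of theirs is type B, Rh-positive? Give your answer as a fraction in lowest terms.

ABO cross I^B i × I^B i → offspring phenotypes: 1/4 O, 3/4 B.
Rh cross +/+ × +/+ → 1 Rh+.
Independent loci: P(type B, Rh-positive) = 3/4 × 1 = 3/4.

3/4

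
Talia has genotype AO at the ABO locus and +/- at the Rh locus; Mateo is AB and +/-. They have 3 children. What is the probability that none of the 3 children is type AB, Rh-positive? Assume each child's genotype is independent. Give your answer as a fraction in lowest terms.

2197/4096

ABO cross AO × AB → 1/2 A, 1/4 B, 1/4 AB.
Rh cross +/- × +/- → 3/4 Rh+, 1/4 Rh-; so P(type AB, Rh-positive) = 1/4 × 3/4 = 3/16 per child.
P(not type AB, Rh-positive) = 13/16 for one child; (13/16)^3 = 2197/4096.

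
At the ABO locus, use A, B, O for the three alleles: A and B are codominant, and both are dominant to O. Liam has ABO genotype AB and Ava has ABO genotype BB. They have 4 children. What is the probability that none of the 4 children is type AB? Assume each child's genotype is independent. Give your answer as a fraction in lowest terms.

ABO cross AB × BB → 1/2 B, 1/2 AB.
So P(type AB) = 1/2 per child.
P(not type AB) = 1/2 for one child; (1/2)^4 = 1/16.

1/16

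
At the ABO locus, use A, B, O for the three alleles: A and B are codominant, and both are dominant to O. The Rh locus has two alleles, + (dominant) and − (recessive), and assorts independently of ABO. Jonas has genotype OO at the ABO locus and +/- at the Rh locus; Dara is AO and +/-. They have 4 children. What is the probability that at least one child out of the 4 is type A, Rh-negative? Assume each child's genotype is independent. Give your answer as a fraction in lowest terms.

1695/4096

ABO cross OO × AO → 1/2 O, 1/2 A.
Rh cross +/- × +/- → 3/4 Rh+, 1/4 Rh-; so P(type A, Rh-negative) = 1/2 × 1/4 = 1/8 per child.
P(none) = (7/8)^4 = 2401/4096; P(at least one) = 1 − 2401/4096 = 1695/4096.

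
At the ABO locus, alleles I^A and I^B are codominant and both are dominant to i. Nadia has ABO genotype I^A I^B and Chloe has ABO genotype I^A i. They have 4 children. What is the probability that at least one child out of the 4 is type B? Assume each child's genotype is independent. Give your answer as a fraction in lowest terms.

ABO cross I^A I^B × I^A i → 1/2 A, 1/4 B, 1/4 AB.
So P(type B) = 1/4 per child.
P(none) = (3/4)^4 = 81/256; P(at least one) = 1 − 81/256 = 175/256.

175/256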